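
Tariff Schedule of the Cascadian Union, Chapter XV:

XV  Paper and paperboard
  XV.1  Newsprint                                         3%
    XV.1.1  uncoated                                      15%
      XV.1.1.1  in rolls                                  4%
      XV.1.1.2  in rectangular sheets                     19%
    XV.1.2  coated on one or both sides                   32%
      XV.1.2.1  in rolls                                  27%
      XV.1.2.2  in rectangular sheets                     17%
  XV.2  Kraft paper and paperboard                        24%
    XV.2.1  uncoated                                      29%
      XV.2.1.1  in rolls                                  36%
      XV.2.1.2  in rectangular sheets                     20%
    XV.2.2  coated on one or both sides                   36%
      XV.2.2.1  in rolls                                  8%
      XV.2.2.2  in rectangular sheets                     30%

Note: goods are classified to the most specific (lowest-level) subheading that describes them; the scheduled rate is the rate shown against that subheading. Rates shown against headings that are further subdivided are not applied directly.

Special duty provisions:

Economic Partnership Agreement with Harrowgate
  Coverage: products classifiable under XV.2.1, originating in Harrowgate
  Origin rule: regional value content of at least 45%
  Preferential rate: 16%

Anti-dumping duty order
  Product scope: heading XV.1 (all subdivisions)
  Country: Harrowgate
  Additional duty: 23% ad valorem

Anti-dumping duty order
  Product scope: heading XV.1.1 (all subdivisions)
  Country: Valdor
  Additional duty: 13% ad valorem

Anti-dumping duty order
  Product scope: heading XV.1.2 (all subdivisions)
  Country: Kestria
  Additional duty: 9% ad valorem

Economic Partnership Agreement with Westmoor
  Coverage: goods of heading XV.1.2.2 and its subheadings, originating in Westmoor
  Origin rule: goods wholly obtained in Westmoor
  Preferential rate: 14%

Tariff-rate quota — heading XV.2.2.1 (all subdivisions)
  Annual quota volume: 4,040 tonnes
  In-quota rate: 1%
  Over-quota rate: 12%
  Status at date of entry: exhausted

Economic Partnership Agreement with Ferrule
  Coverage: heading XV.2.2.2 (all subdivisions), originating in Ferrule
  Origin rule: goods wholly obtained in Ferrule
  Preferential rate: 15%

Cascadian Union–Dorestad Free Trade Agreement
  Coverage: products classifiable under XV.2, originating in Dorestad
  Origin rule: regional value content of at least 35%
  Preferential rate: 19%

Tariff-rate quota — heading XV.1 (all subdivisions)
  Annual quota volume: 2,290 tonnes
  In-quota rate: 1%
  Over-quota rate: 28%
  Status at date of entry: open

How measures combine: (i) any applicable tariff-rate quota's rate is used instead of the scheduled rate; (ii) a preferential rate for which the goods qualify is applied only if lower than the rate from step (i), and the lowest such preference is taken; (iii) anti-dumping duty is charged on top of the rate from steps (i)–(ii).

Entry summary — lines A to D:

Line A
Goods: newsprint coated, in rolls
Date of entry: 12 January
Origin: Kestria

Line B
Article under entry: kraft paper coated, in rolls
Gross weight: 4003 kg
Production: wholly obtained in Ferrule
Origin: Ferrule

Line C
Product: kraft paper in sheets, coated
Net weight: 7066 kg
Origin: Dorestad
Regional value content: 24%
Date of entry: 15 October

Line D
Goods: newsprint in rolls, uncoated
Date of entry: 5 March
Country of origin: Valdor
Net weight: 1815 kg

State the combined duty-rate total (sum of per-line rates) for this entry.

66%

Line A: newsprint → XV.1; coated → XV.1.2; in rolls → XV.1.2.1. Scheduled 27%. quota on XV.1 open → in-quota 1%; anti-dumping (Kestria, XV.1.2): +9%; total 1% + 9% = 10%. → 10%.
Line B: kraft paper → XV.2; coated → XV.2.2; in rolls → XV.2.2.1. Scheduled 8%. quota on XV.2.2.1 exhausted → over-quota 12%; Ferrule agreement on XV.2.2.2: XV.2.2.1 not covered. → 12%.
Line C: kraft paper → XV.2; coated → XV.2.2; in sheets → XV.2.2.2. Scheduled 30%. Dorestad agreement on XV.2: RVC < 35%. → 30%.
Line D: newsprint → XV.1; uncoated → XV.1.1; in rolls → XV.1.1.1. Scheduled 4%. quota on XV.1 open → in-quota 1%; anti-dumping (Valdor, XV.1.1): +13%; total 1% + 13% = 14%. → 14%.
Sum: 10% + 12% + 30% + 14% = 66%.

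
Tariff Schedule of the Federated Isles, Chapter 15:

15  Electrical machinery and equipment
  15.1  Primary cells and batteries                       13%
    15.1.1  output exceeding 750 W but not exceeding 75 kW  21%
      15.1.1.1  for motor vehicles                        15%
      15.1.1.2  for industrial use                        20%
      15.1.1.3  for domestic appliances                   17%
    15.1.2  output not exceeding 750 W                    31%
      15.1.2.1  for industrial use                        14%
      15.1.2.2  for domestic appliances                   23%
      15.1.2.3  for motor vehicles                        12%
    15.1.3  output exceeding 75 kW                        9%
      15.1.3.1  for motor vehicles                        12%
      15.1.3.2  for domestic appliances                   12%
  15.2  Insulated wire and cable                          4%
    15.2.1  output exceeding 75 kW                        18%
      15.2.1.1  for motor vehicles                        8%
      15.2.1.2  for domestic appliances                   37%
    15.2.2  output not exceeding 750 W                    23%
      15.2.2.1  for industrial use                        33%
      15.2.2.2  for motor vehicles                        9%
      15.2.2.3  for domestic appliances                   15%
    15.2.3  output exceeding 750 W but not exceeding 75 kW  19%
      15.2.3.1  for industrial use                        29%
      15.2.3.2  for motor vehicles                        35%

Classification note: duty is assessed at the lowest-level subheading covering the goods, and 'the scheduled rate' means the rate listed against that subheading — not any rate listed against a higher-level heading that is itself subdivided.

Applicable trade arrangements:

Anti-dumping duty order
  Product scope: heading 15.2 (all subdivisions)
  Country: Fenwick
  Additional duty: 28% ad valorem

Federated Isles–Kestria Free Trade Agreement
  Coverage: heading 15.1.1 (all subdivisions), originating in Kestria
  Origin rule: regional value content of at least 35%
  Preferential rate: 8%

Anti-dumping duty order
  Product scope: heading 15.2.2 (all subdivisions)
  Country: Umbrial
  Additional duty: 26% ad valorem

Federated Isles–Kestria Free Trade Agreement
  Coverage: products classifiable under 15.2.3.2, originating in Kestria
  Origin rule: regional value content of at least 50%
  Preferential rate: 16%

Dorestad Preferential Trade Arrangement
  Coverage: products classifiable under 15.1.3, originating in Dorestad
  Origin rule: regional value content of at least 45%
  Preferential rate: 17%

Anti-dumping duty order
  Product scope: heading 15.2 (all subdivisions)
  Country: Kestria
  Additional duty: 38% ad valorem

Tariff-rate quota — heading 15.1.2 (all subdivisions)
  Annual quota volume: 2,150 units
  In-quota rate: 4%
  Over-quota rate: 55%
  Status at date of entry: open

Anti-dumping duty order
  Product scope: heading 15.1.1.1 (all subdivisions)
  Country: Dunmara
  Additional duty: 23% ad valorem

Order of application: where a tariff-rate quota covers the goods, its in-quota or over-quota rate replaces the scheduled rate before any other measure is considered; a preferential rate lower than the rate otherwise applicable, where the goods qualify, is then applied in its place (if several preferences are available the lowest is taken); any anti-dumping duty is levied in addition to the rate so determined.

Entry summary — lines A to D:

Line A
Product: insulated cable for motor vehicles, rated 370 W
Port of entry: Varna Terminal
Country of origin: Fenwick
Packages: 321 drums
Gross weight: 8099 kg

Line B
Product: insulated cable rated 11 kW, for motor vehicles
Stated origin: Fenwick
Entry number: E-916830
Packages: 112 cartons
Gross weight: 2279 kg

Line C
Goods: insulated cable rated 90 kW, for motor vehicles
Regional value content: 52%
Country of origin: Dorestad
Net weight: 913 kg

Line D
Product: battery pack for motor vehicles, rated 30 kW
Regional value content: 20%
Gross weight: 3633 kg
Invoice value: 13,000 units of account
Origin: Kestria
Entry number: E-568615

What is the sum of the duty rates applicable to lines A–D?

Line A: insulated cable → 15.2; rated 370 W → 15.2.2; for motor vehicles → 15.2.2.2. Scheduled 9%. anti-dumping (Fenwick, 15.2): +28%; total 9% + 28% = 37%. → 37%.
Line B: insulated cable → 15.2; rated 11 kW → 15.2.3; for motor vehicles → 15.2.3.2. Scheduled 35%. anti-dumping (Fenwick, 15.2): +28%; total 35% + 28% = 63%. → 63%.
Line C: insulated cable → 15.2; rated 90 kW → 15.2.1; for motor vehicles → 15.2.1.1. Scheduled 8%. Dorestad agreement on 15.1.3: 15.2.1.1 not covered. → 8%.
Line D: battery pack → 15.1; rated 30 kW → 15.1.1; for motor vehicles → 15.1.1.1. Scheduled 15%. Kestria agreement on 15.1.1: RVC < 35%; Kestria agreement on 15.2.3.2: 15.1.1.1 not covered. → 15%.
Sum: 37% + 63% + 8% + 15% = 123%.

123%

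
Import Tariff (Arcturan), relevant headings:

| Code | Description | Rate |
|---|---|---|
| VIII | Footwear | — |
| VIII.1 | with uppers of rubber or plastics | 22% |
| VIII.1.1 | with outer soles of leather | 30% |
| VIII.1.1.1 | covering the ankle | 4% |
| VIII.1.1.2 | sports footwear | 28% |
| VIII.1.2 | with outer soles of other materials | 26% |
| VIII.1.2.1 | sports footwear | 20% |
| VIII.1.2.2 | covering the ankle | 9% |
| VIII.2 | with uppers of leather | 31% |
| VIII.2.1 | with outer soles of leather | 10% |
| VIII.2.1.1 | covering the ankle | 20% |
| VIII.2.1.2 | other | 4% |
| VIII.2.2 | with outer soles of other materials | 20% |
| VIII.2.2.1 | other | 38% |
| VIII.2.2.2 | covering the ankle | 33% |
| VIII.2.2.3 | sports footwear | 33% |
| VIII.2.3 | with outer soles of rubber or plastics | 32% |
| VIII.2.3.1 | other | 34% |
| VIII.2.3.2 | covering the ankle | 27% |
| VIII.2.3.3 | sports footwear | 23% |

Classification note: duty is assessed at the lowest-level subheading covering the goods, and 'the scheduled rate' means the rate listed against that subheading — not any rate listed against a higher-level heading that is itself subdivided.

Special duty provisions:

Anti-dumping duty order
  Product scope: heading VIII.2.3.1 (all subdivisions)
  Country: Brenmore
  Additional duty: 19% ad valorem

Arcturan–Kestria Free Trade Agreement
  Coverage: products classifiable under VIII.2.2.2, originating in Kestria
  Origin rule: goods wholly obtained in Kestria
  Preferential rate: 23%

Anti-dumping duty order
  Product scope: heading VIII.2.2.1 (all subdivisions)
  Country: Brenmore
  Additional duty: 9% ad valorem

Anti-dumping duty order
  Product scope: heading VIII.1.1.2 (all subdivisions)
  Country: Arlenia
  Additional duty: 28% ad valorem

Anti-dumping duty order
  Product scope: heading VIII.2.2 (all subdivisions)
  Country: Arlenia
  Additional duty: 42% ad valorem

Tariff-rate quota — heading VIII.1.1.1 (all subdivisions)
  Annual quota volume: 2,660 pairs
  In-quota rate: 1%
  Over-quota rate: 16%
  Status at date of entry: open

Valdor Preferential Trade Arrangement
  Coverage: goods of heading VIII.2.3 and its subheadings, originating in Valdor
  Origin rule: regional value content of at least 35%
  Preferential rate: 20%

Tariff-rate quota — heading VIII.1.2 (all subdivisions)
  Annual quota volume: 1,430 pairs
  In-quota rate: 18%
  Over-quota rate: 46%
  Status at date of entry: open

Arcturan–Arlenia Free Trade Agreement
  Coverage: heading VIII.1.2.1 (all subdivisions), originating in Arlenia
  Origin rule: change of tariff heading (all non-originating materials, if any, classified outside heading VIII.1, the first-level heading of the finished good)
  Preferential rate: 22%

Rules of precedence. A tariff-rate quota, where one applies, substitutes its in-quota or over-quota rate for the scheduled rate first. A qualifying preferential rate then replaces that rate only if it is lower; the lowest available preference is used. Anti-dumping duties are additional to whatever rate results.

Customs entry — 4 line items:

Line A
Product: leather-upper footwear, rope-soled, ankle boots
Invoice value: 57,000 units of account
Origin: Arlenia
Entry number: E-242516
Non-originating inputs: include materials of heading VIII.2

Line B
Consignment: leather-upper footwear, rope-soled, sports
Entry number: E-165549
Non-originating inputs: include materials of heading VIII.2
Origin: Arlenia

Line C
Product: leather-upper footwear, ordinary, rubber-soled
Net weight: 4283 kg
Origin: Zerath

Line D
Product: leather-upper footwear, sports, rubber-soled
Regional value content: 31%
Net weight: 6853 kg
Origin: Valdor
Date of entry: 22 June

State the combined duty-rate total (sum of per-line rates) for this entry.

Line A: leather-upper → VIII.2; rope-soled → VIII.2.2; ankle boots → VIII.2.2.2. Scheduled 33%. Arlenia agreement on VIII.1.2.1: VIII.2.2.2 not covered; anti-dumping (Arlenia, VIII.2.2): +42%; total 33% + 42% = 75%. → 75%.
Line B: leather-upper → VIII.2; rope-soled → VIII.2.2; sports → VIII.2.2.3. Scheduled 33%. Arlenia agreement on VIII.1.2.1: VIII.2.2.3 not covered; anti-dumping (Arlenia, VIII.2.2): +42%; total 33% + 42% = 75%. → 75%.
Line C: leather-upper → VIII.2; rubber-soled → VIII.2.3; ordinary → VIII.2.3.1. Scheduled 34%. No special measure applies. → 34%.
Line D: leather-upper → VIII.2; rubber-soled → VIII.2.3; sports → VIII.2.3.3. Scheduled 23%. Valdor agreement on VIII.2.3: RVC < 35%. → 23%.
Sum: 75% + 75% + 34% + 23% = 207%.

207%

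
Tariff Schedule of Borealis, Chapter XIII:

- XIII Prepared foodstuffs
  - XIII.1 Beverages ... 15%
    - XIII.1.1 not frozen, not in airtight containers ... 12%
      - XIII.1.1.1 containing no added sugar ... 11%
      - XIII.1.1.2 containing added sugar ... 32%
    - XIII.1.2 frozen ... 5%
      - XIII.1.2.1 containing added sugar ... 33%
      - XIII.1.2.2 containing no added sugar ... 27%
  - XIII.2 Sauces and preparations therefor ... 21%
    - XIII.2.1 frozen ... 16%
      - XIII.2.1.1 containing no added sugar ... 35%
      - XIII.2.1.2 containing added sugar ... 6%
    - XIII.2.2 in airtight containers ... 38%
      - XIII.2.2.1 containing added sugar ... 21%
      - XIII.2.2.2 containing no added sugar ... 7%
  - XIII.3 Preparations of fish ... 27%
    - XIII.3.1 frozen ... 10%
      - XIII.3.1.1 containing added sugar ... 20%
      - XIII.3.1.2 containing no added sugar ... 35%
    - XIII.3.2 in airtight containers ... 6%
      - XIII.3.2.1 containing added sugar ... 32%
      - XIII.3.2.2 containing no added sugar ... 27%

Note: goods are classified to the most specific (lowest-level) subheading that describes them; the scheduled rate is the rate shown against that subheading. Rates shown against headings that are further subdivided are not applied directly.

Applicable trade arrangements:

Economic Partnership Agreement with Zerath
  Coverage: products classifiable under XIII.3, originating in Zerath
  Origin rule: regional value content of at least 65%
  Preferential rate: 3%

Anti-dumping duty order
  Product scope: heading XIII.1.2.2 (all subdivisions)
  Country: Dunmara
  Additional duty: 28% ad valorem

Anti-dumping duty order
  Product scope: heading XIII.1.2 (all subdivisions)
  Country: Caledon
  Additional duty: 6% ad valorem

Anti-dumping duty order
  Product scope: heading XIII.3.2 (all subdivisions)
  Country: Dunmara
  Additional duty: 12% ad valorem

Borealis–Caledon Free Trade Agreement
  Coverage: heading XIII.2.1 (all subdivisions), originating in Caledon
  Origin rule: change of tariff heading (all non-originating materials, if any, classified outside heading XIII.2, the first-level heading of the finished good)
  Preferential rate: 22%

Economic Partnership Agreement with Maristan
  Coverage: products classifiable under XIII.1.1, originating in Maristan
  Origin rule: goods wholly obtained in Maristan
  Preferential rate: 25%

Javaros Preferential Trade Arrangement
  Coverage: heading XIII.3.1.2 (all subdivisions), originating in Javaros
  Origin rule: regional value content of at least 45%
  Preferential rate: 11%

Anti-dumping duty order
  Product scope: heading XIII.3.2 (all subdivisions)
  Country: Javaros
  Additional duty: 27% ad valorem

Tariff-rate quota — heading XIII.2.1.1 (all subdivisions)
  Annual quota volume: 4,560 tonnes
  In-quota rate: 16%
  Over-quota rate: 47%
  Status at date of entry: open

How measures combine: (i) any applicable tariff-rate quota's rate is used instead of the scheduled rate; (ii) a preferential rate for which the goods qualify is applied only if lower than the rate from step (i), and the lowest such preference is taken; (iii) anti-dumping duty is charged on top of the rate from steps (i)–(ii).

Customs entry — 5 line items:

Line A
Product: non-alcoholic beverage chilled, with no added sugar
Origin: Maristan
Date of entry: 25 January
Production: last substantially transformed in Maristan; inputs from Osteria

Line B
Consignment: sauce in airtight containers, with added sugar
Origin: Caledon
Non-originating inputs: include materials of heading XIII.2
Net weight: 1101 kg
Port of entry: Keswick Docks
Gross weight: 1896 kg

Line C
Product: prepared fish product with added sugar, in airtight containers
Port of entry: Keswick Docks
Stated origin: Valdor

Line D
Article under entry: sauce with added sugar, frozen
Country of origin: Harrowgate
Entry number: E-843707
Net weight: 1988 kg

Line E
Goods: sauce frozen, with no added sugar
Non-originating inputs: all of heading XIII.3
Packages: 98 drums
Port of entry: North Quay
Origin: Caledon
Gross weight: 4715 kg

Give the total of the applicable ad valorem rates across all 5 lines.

86%

Line A: non-alcoholic beverage → XIII.1; chilled → XIII.1.1; with no added sugar → XIII.1.1.1. Scheduled 11%. Maristan agreement on XIII.1.1: not wholly obtained. → 11%.
Line B: sauce → XIII.2; in airtight containers → XIII.2.2; with added sugar → XIII.2.2.1. Scheduled 21%. Caledon agreement on XIII.2.1: XIII.2.2.1 not covered. → 21%.
Line C: prepared fish product → XIII.3; in airtight containers → XIII.3.2; with added sugar → XIII.3.2.1. Scheduled 32%. No special measure applies. → 32%.
Line D: sauce → XIII.2; frozen → XIII.2.1; with added sugar → XIII.2.1.2. Scheduled 6%. No special measure applies. → 6%.
Line E: sauce → XIII.2; frozen → XIII.2.1; with no added sugar → XIII.2.1.1. Scheduled 35%. quota on XIII.2.1.1 open → in-quota 16%; Caledon agreement on XIII.2.1: CTH met → 22% available; preference 22% not lower than 16% → no reduction. → 16%.
Sum: 11% + 21% + 32% + 6% + 16% = 86%.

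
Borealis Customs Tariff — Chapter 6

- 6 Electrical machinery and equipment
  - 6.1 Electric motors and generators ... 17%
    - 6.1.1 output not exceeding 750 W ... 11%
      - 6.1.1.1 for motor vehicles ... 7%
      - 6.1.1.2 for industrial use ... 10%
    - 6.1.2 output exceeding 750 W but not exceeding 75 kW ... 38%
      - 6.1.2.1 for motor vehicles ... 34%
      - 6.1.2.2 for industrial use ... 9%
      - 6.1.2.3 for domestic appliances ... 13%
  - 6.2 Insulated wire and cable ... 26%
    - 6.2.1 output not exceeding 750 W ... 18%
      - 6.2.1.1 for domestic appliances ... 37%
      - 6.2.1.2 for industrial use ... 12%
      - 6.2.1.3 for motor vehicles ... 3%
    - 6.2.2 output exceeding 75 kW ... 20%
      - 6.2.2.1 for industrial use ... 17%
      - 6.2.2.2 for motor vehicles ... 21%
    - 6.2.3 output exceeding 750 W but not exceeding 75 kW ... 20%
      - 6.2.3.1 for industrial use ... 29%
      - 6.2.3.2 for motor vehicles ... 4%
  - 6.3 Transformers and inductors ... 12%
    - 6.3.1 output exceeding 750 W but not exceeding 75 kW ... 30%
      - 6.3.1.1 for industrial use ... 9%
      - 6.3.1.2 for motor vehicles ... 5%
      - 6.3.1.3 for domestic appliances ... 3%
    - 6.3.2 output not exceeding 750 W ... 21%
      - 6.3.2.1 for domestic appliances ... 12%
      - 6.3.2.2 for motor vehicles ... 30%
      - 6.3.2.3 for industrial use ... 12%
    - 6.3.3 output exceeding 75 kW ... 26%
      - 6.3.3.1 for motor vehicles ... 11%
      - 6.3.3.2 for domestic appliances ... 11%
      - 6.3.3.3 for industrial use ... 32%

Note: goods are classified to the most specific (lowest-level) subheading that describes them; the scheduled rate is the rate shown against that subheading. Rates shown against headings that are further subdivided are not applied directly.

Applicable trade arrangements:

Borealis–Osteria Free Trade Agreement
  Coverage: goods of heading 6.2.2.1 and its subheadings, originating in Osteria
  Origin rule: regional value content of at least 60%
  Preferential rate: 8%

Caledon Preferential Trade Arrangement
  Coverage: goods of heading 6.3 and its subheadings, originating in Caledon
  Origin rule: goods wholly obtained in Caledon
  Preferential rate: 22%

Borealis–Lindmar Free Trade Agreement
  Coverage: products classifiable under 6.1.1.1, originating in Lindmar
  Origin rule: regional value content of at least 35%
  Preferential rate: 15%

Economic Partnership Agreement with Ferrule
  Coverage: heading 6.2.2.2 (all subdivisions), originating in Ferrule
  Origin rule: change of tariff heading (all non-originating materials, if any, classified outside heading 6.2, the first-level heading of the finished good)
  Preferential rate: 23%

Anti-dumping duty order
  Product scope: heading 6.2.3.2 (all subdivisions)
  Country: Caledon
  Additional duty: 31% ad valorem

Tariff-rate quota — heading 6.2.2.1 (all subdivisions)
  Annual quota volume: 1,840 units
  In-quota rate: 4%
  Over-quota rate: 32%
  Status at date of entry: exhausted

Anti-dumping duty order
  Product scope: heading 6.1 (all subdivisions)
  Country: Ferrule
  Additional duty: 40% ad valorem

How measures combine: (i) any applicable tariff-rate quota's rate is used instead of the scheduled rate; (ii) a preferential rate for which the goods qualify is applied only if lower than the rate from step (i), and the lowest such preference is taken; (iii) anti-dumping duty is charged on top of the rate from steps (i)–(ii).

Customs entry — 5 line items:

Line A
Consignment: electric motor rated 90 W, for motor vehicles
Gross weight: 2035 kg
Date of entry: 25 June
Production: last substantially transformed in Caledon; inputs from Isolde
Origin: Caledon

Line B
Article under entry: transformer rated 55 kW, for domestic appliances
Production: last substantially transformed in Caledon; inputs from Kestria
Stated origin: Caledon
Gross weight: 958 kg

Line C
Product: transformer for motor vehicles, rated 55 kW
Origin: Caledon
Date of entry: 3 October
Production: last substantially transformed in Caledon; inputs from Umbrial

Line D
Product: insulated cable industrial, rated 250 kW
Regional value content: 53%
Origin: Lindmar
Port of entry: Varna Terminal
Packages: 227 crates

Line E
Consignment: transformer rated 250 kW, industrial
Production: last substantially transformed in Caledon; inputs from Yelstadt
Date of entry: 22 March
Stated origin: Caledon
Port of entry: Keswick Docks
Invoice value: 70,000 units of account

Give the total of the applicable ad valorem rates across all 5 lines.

79%

Line A: electric motor → 6.1; rated 90 W → 6.1.1; for motor vehicles → 6.1.1.1. Scheduled 7%. Caledon agreement on 6.3: 6.1.1.1 not covered. → 7%.
Line B: transformer → 6.3; rated 55 kW → 6.3.1; for domestic appliances → 6.3.1.3. Scheduled 3%. Caledon agreement on 6.3: not wholly obtained. → 3%.
Line C: transformer → 6.3; rated 55 kW → 6.3.1; for motor vehicles → 6.3.1.2. Scheduled 5%. Caledon agreement on 6.3: not wholly obtained. → 5%.
Line D: insulated cable → 6.2; rated 250 kW → 6.2.2; industrial → 6.2.2.1. Scheduled 17%. quota on 6.2.2.1 exhausted → over-quota 32%; Lindmar agreement on 6.1.1.1: 6.2.2.1 not covered. → 32%.
Line E: transformer → 6.3; rated 250 kW → 6.3.3; industrial → 6.3.3.3. Scheduled 32%. Caledon agreement on 6.3: not wholly obtained. → 32%.
Sum: 7% + 3% + 5% + 32% + 32% = 79%.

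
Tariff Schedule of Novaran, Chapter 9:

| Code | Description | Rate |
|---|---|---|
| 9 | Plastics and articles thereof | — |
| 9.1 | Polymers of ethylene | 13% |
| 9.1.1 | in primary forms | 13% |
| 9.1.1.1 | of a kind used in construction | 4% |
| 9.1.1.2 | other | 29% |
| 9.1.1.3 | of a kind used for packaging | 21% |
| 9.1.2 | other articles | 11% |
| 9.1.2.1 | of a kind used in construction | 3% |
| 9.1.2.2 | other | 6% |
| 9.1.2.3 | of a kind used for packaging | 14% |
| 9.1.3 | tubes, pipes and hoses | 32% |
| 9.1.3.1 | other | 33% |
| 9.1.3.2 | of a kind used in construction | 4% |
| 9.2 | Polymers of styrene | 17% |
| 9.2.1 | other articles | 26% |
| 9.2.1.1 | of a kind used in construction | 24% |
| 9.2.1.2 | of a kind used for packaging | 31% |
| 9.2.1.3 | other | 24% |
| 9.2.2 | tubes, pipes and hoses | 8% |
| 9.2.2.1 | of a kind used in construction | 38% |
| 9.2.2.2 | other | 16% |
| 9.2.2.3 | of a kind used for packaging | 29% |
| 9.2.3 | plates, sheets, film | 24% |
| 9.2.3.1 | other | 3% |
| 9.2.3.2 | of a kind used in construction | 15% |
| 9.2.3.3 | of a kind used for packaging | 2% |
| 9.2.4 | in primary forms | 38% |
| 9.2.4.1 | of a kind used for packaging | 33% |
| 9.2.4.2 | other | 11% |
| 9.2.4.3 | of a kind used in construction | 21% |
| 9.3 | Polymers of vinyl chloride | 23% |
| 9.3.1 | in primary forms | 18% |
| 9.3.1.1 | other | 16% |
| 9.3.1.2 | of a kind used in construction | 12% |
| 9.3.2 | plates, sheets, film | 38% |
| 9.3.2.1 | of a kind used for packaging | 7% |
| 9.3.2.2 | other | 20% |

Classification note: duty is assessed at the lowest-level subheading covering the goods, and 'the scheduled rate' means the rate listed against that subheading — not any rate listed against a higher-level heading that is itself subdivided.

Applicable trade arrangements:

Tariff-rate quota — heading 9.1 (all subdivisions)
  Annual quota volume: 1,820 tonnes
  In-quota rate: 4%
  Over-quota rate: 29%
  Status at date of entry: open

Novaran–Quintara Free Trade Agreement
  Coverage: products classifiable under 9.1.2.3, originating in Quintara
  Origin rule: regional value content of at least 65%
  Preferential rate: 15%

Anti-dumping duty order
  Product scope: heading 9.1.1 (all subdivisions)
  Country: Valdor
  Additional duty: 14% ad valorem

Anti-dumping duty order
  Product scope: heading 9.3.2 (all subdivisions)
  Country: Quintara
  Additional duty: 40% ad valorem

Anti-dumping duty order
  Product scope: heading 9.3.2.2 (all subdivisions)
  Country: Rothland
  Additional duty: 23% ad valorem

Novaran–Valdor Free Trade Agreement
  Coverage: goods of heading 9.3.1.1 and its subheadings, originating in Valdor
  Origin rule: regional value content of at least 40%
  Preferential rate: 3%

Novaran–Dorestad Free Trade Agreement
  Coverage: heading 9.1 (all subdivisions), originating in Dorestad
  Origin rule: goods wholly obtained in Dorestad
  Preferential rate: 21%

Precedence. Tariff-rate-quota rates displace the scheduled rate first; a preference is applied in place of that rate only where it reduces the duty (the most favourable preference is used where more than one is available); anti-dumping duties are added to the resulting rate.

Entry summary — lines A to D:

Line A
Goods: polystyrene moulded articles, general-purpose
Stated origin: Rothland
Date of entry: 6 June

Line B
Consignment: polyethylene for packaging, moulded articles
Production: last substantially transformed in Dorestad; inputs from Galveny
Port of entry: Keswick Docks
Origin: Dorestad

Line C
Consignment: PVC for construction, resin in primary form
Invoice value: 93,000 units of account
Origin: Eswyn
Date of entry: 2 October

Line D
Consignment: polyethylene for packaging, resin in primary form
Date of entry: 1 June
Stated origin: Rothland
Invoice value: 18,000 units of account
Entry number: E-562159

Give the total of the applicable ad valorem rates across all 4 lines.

Line A: polystyrene → 9.2; moulded articles → 9.2.1; general-purpose → 9.2.1.3. Scheduled 24%. No special measure applies. → 24%.
Line B: polyethylene → 9.1; moulded articles → 9.1.2; for packaging → 9.1.2.3. Scheduled 14%. quota on 9.1 open → in-quota 4%; Dorestad agreement on 9.1: not wholly obtained. → 4%.
Line C: PVC → 9.3; resin in primary form → 9.3.1; for construction → 9.3.1.2. Scheduled 12%. No special measure applies. → 12%.
Line D: polyethylene → 9.1; resin in primary form → 9.1.1; for packaging → 9.1.1.3. Scheduled 21%. quota on 9.1 open → in-quota 4%. → 4%.
Sum: 24% + 4% + 12% + 4% = 44%.

44%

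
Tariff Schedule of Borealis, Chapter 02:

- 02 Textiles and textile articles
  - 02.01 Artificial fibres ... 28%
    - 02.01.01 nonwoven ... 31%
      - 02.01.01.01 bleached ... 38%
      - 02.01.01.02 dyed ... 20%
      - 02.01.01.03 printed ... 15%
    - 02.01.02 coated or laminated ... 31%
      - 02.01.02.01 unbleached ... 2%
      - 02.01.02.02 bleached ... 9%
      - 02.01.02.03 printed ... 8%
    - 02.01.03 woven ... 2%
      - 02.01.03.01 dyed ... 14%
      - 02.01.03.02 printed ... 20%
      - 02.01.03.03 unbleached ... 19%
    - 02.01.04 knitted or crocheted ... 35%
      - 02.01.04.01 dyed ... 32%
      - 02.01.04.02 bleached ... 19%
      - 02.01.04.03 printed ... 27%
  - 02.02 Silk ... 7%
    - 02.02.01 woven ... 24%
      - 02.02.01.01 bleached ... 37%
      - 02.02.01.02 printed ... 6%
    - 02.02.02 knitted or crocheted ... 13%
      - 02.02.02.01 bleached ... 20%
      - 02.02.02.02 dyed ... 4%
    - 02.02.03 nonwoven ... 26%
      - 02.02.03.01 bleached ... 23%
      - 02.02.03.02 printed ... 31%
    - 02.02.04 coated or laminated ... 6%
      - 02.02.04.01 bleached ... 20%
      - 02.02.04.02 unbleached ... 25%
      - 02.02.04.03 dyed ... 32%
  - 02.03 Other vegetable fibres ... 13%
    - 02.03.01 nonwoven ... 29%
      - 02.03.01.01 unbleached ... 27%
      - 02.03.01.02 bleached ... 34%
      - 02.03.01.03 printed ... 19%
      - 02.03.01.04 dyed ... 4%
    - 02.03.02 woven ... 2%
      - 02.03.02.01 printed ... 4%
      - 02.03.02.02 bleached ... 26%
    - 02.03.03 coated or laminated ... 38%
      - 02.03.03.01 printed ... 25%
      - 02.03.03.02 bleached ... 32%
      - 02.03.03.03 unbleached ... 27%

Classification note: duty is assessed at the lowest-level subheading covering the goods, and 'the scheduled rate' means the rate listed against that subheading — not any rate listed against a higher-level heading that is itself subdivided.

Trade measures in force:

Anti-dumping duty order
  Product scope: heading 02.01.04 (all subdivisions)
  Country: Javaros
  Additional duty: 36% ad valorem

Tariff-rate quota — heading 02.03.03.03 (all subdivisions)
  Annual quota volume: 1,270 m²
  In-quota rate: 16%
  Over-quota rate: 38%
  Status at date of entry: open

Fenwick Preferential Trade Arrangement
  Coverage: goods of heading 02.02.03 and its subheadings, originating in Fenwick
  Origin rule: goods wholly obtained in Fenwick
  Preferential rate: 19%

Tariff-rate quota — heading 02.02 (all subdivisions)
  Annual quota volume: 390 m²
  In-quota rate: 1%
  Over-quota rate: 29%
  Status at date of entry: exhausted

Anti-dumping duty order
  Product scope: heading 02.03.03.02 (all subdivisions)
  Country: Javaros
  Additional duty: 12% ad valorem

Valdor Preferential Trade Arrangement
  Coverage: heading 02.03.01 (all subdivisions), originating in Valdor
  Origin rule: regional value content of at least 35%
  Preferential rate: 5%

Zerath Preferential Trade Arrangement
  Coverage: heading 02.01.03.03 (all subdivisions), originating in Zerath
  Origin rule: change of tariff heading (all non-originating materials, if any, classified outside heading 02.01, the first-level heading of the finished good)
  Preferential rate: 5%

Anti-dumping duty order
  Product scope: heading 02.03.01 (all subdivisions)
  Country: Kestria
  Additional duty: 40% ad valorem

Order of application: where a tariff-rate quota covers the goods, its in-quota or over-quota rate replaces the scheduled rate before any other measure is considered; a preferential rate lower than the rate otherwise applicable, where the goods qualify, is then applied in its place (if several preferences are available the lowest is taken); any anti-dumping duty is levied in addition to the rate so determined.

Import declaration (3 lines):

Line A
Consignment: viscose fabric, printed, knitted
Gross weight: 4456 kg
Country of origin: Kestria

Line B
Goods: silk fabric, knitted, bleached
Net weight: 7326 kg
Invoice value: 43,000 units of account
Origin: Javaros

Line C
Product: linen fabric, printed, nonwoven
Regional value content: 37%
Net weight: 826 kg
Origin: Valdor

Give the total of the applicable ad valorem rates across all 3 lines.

Line A: viscose → 02.01; knitted → 02.01.04; printed → 02.01.04.03. Scheduled 27%. No special measure applies. → 27%.
Line B: silk → 02.02; knitted → 02.02.02; bleached → 02.02.02.01. Scheduled 20%. quota on 02.02 exhausted → over-quota 29%. → 29%.
Line C: linen → 02.03; nonwoven → 02.03.01; printed → 02.03.01.03. Scheduled 19%. Valdor agreement on 02.03.01: RVC ≥ 35% → 5% available; preferential 5%. → 5%.
Sum: 27% + 29% + 5% = 61%.

61%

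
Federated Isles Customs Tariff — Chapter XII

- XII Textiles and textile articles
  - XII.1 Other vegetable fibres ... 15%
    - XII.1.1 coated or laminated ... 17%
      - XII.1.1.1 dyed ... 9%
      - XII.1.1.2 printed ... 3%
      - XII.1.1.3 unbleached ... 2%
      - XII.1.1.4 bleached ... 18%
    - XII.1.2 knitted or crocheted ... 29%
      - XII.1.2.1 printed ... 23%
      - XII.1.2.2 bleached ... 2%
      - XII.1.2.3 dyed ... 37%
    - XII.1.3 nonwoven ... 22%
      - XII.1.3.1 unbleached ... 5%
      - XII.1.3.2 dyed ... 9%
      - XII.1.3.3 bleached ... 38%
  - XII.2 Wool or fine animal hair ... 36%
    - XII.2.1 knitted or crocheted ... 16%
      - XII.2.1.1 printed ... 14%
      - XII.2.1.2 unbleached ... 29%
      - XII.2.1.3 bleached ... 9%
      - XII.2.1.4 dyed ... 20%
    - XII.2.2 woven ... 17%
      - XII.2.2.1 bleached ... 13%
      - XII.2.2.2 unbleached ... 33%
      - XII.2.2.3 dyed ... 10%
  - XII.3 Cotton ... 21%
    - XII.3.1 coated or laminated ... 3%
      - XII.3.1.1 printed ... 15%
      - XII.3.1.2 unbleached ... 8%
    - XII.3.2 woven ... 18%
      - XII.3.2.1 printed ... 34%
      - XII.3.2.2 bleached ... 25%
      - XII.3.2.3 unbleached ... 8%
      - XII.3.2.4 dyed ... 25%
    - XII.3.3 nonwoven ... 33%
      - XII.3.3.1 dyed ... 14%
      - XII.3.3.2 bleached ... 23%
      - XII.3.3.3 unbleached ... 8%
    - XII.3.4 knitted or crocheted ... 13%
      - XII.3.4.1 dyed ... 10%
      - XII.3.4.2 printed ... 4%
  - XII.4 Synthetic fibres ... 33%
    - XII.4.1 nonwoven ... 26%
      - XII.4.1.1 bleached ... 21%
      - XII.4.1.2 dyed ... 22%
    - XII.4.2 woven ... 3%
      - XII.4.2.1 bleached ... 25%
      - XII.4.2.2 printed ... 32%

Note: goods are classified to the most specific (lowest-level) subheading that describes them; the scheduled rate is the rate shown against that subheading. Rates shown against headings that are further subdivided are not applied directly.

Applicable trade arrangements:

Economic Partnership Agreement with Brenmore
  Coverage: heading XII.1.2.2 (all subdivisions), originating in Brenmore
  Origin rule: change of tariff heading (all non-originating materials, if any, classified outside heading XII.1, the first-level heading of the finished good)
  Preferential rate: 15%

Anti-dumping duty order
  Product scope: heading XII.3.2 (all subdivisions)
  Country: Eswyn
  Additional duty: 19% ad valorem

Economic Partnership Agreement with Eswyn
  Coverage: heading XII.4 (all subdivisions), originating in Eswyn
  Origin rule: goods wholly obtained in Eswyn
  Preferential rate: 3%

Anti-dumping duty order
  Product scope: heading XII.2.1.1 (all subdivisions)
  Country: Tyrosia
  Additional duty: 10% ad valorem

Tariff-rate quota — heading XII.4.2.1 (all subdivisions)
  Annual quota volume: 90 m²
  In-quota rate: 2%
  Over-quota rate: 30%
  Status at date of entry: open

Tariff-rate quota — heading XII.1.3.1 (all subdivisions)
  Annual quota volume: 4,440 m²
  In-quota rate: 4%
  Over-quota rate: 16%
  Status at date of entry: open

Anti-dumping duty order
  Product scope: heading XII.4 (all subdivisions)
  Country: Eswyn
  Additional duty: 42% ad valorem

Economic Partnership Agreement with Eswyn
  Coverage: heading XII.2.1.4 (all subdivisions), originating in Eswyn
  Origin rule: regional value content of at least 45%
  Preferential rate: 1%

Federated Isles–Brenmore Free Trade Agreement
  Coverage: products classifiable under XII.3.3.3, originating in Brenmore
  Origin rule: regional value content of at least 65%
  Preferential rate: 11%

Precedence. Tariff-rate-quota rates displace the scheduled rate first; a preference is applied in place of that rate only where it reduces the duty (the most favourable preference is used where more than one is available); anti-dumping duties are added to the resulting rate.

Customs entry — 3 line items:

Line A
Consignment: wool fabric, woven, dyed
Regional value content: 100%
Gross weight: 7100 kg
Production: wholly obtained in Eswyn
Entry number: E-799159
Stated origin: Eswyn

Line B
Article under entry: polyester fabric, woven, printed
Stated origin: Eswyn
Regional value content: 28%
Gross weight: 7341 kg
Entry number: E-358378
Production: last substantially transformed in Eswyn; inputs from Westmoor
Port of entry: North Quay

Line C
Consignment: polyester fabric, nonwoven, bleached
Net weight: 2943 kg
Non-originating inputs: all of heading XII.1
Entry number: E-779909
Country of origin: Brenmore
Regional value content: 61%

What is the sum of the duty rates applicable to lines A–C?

Line A: wool → XII.2; woven → XII.2.2; dyed → XII.2.2.3. Scheduled 10%. Eswyn agreement on XII.4: XII.2.2.3 not covered; Eswyn agreement on XII.2.1.4: XII.2.2.3 not covered. → 10%.
Line B: polyester → XII.4; woven → XII.4.2; printed → XII.4.2.2. Scheduled 32%. Eswyn agreement on XII.4: not wholly obtained; Eswyn agreement on XII.2.1.4: XII.4.2.2 not covered; anti-dumping (Eswyn, XII.4): +42%; total 32% + 42% = 74%. → 74%.
Line C: polyester → XII.4; nonwoven → XII.4.1; bleached → XII.4.1.1. Scheduled 21%. Brenmore agreement on XII.1.2.2: XII.4.1.1 not covered; Brenmore agreement on XII.3.3.3: XII.4.1.1 not covered. → 21%.
Sum: 10% + 74% + 21% = 105%.

105%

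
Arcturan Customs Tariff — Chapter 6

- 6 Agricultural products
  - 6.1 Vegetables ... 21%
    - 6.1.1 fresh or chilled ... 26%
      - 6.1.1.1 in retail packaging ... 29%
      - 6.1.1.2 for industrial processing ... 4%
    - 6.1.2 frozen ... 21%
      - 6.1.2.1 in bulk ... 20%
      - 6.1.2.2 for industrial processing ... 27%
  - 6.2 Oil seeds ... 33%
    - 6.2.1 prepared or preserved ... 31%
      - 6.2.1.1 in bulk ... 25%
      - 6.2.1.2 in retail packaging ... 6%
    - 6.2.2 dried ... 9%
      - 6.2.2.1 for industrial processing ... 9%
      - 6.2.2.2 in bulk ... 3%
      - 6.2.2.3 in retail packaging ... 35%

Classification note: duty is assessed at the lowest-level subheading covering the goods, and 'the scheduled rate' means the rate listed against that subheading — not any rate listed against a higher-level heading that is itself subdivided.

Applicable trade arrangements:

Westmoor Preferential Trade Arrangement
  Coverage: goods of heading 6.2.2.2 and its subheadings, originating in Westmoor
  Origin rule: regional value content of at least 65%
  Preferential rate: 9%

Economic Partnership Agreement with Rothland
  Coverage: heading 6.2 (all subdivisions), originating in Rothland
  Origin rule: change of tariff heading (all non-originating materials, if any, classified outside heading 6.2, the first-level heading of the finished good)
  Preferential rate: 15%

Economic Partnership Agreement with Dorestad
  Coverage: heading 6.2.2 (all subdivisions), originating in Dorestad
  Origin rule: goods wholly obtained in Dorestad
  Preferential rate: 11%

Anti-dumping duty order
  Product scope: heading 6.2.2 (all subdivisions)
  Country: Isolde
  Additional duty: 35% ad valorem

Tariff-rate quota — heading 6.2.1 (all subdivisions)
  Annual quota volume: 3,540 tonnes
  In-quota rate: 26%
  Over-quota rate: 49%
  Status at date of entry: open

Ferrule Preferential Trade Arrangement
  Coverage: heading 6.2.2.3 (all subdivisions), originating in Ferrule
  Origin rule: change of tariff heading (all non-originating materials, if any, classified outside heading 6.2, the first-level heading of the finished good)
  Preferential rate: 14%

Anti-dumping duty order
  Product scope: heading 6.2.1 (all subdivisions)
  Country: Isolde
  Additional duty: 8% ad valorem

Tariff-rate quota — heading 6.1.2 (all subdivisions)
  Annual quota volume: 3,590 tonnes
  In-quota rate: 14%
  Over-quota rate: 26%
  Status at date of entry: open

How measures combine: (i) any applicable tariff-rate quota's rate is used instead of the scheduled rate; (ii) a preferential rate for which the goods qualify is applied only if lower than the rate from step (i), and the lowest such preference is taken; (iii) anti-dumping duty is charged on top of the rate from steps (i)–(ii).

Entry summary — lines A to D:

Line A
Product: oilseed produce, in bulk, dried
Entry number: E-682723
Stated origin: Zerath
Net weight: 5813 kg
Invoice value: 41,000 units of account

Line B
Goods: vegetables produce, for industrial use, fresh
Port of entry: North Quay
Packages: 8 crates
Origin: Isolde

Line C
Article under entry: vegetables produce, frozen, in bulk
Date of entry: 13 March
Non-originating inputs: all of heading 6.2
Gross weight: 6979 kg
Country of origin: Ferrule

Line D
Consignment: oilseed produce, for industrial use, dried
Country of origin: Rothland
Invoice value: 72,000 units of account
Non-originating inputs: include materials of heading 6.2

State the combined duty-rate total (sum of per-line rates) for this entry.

Line A: oilseed → 6.2; dried → 6.2.2; in bulk → 6.2.2.2. Scheduled 3%. No special measure applies. → 3%.
Line B: vegetables → 6.1; fresh → 6.1.1; for industrial use → 6.1.1.2. Scheduled 4%. No special measure applies. → 4%.
Line C: vegetables → 6.1; frozen → 6.1.2; in bulk → 6.1.2.1. Scheduled 20%. quota on 6.1.2 open → in-quota 14%; Ferrule agreement on 6.2.2.3: 6.1.2.1 not covered. → 14%.
Line D: oilseed → 6.2; dried → 6.2.2; for industrial use → 6.2.2.1. Scheduled 9%. Rothland agreement on 6.2: CTH not met. → 9%.
Sum: 3% + 4% + 14% + 9% = 30%.

30%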